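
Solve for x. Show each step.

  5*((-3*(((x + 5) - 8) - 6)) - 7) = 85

Step 1. [5*((-3*(((x + 5) - 8) - 6)) - 7) = 85] LHS = 5·(…); ÷5 both sides. So div: (-3*(((x + 5) - 8) - 6)) - 7 = 17.
Step 2. [(-3*(((x + 5) - 8) - 6)) - 7 = 17] 7 comes off first (add 7). So sub: -3*(((x + 5) - 8) - 6) = 24.
Step 3. [-3*(((x + 5) - 8) - 6) = 24] leading coefficient -3: divide by -3, so div: ((x + 5) - 8) - 6 = -8.
Step 4. [((x + 5) - 8) - 6 = -8] the outer -6 inverts by adding 6. So sub: (x + 5) - 8 = -2.
Step 5. [(x + 5) - 8 = -2] add 8: x sits inside (… - 8) ⇒ sub: x + 5 = 6.
Step 6. [x + 5 = 6] the outer +5 inverts by subtracting 5 ⇒ sub: x = 1.

Answer: x ∈ {1}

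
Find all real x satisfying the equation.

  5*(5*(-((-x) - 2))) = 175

Step 1. [5*(5*(-((-x) - 2))) = 175] divide by the outer 5, so div: 5*(-((-x) - 2)) = 35.
Step 2. [5*(-((-x) - 2)) = 35] 5 out front; divide by 5, so div: -((-x) - 2) = 7.
Step 3. [-((-x) - 2) = 7] LHS negated; negate both sides. So neg: (-x) - 2 = -7.
Step 4. [(-x) - 2 = -7] 2 comes off first (add 2). So sub: -x = -5.
Step 5. [-x = -5] LHS negated; negate both sides. So neg: x = 5.

Answer: x ∈ {5}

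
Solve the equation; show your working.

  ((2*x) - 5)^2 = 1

Step 1. [((2*x) - 5)^2 = 1] LHS squared, RHS 1 ≥ 0: apply √ (±). So sqrt: (2*x) - 5 = 1 or -1.
Step 2. [(2*x) - 5 = 1 or -1] 5 comes off first (add 5), so sub: 2*x = 6 or 4.
Step 3. [2*x = 6 or 4] 2 out front; divide by 2, so div: x = 3 or 2.

Answer: x ∈ {2, 3}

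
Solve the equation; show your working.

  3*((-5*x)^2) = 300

Step 1. [3*((-5*x)^2) = 300] 3 out front; divide by 3 ⇒ div: (-5*x)^2 = 100.
Step 2. [(-5*x)^2 = 100] LHS squared, RHS 100 ≥ 0: apply √ (±), so sqrt: -5*x = 10 or -10.
Step 3. [-5*x = 10 or -10] divide by the outer -5, so div: x = -2 or 2.

Answer: x ∈ {-2, 2}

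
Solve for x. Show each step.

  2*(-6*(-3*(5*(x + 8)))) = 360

Step 1. [2*(-6*(-3*(5*(x + 8)))) = 360] leading coefficient 2: divide by 2, so div: -6*(-3*(5*(x + 8))) = 180.
Step 2. [-6*(-3*(5*(x + 8))) = 180] -6·(inner) — divide through by -6, so div: -3*(5*(x + 8)) = -30.
Step 3. [-3*(5*(x + 8)) = -30] -3 out front; divide by -3, so div: 5*(x + 8) = 10.
Step 4. [5*(x + 8) = 10] LHS = 5·(…); ÷5 both sides ⇒ div: x + 8 = 2.
Step 5. [x + 8 = 2] +8 is outermost — subtract 8 both sides, so sub: x = -6.

Answer: x ∈ {-6}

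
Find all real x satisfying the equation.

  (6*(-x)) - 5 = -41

Step 1. [(6*(-x)) - 5 = -41] the outer -5 inverts by adding 5 ⇒ sub: 6*(-x) = -36.
Step 2. [6*(-x) = -36] 6 out front; divide by 6. So div: -x = -6.
Step 3. [-x = -6] LHS negated; negate both sides. So neg: x = 6.

Answer: x ∈ {6}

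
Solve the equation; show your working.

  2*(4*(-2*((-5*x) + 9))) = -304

Step 1. [2*(4*(-2*((-5*x) + 9))) = -304] leading coefficient 2: divide by 2, so div: 4*(-2*((-5*x) + 9)) = -152.
Step 2. [4*(-2*((-5*x) + 9)) = -152] 4 out front; divide by 4. So div: -2*((-5*x) + 9) = -38.
Step 3. [-2*((-5*x) + 9) = -38] -2·(inner) — divide through by -2. So div: (-5*x) + 9 = 19.
Step 4. [(-5*x) + 9 = 19] subtract 9: x sits inside (… + 9) ⇒ sub: -5*x = 10.
Step 5. [-5*x = 10] -5 out front; divide by -5 ⇒ div: x = -2.

Answer: x ∈ {-2}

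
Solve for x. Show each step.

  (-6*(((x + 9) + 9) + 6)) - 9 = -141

Step 1. [(-6*(((x + 9) + 9) + 6)) - 9 = -141] peel the -9: add 9 from each side ⇒ sub: -6*(((x + 9) + 9) + 6) = -132.
Step 2. [-6*(((x + 9) + 9) + 6) = -132] LHS = -6·(…); ÷-6 both sides. So div: ((x + 9) + 9) + 6 = 22.
Step 3. [((x + 9) + 9) + 6 = 22] peel the +6: subtract 6 from each side. So sub: (x + 9) + 9 = 16.
Step 4. [(x + 9) + 9 = 16] the outer +9 inverts by subtracting 9. So sub: x + 9 = 7.
Step 5. [x + 9 = 7] +9 is outermost — subtract 9 both sides. So sub: x = -2.

Answer: x ∈ {-2}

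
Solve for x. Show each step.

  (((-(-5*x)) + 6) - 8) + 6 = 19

Step 1. [(((-(-5*x)) + 6) - 8) + 6 = 19] peel the +6: subtract 6 from each side. So sub: ((-(-5*x)) + 6) - 8 = 13.
Step 2. [((-(-5*x)) + 6) - 8 = 13] peel the -8: add 8 from each side ⇒ sub: (-(-5*x)) + 6 = 21.
Step 3. [(-(-5*x)) + 6 = 21] peel the +6: subtract 6 from each side. So sub: -(-5*x) = 15.
Step 4. [-(-5*x) = 15] LHS negated; negate both sides ⇒ neg: -5*x = -15.
Step 5. [-5*x = -15] LHS = -5·(…); ÷-5 both sides, so div: x = 3.

Answer: x ∈ {3}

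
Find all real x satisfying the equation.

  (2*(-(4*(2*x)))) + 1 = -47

Step 1. [(2*(-(4*(2*x)))) + 1 = -47] peel the +1: subtract 1 from each side ⇒ sub: 2*(-(4*(2*x))) = -48.
Step 2. [2*(-(4*(2*x))) = -48] leading coefficient 2: divide by 2. So div: -(4*(2*x)) = -24.
Step 3. [-(4*(2*x)) = -24] leading − — multiply by −1 ⇒ neg: 4*(2*x) = 24.
Step 4. [4*(2*x) = 24] 4·(inner) — divide through by 4, so div: 2*x = 6.
Step 5. [2*x = 6] 2 out front; divide by 2, so div: x = 3.

Answer: x ∈ {3}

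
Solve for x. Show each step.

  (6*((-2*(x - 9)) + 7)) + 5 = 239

Step 1. [(6*((-2*(x - 9)) + 7)) + 5 = 239] +5 is outermost — subtract 5 both sides ⇒ sub: 6*((-2*(x - 9)) + 7) = 234.
Step 2. [6*((-2*(x - 9)) + 7) = 234] leading coefficient 6: divide by 6 ⇒ div: (-2*(x - 9)) + 7 = 39.
Step 3. [(-2*(x - 9)) + 7 = 39] the outer +7 inverts by subtracting 7, so sub: -2*(x - 9) = 32.
Step 4. [-2*(x - 9) = 32] -2 out front; divide by -2 ⇒ div: x - 9 = -16.
Step 5. [x - 9 = -16] 9 comes off first (add 9). So sub: x = -7.

Answer: x ∈ {-7}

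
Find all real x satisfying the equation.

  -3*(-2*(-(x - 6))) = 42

Step 1. [-3*(-2*(-(x - 6))) = 42] -3·(inner) — divide through by -3 ⇒ div: -2*(-(x - 6)) = -14.
Step 2. [-2*(-(x - 6)) = -14] LHS = -2·(…); ÷-2 both sides. So div: -(x - 6) = 7.
Step 3. [-(x - 6) = 7] flip signs both sides ⇒ neg: x - 6 = -7.
Step 4. [x - 6 = -7] peel the -6: add 6 from each side, so sub: x = -1.

Answer: x ∈ {-1}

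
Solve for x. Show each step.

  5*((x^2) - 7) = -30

Step 1. [5*((x^2) - 7) = -30] LHS = 5·(…); ÷5 both sides, so div: (x^2) - 7 = -6.
Step 2. [(x^2) - 7 = -6] peel the -7: add 7 from each side. So sub: x^2 = 1.
Step 3. [x^2 = 1] √ both sides: 1 ≥ 0 gives two branches ⇒ sqrt: x = 1 or -1.

Answer: x ∈ {-1, 1}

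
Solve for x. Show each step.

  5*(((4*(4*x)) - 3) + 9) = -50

Step 1. [5*(((4*(4*x)) - 3) + 9) = -50] 5·(inner) — divide through by 5 ⇒ div: ((4*(4*x)) - 3) + 9 = -10.
Step 2. [((4*(4*x)) - 3) + 9 = -10] peel the +9: subtract 9 from each side, so sub: (4*(4*x)) - 3 = -19.
Step 3. [(4*(4*x)) - 3 = -19] add 3: x sits inside (… - 3) ⇒ sub: 4*(4*x) = -16.
Step 4. [4*(4*x) = -16] divide by the outer 4 ⇒ div: 4*x = -4.
Step 5. [4*x = -4] LHS = 4·(…); ÷4 both sides. So div: x = -1.

Answer: x ∈ {-1}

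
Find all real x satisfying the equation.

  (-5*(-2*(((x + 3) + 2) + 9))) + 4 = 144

Step 1. [(-5*(-2*(((x + 3) + 2) + 9))) + 4 = 144] subtract 4: x sits inside (… + 4) ⇒ sub: -5*(-2*(((x + 3) + 2) + 9)) = 140.
Step 2. [-5*(-2*(((x + 3) + 2) + 9)) = 140] leading coefficient -5: divide by -5. So div: -2*(((x + 3) + 2) + 9) = -28.
Step 3. [-2*(((x + 3) + 2) + 9) = -28] LHS = -2·(…); ÷-2 both sides, so div: ((x + 3) + 2) + 9 = 14.
Step 4. [((x + 3) + 2) + 9 = 14] 9 comes off first (subtract 9). So sub: (x + 3) + 2 = 5.
Step 5. [(x + 3) + 2 = 5] 2 comes off first (subtract 2). So sub: x + 3 = 3.
Step 6. [x + 3 = 3] subtract 3: x sits inside (… + 3). So sub: x = 0.

Answer: x ∈ {0}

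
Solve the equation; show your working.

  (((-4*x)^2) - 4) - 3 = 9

Step 1. [(((-4*x)^2) - 4) - 3 = 9] peel the -3: add 3 from each side. So sub: ((-4*x)^2) - 4 = 12.
Step 2. [((-4*x)^2) - 4 = 12] 4 comes off first (add 4). So sub: (-4*x)^2 = 16.
Step 3. [(-4*x)^2 = 16] √ both sides: 16 ≥ 0 gives two branches ⇒ sqrt: -4*x = 4 or -4.
Step 4. [-4*x = 4 or -4] leading coefficient -4: divide by -4 ⇒ div: x = -1 or 1.

Answer: x ∈ {-1, 1}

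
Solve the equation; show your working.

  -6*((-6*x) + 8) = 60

Step 1. [-6*((-6*x) + 8) = 60] -6 out front; divide by -6 ⇒ div: (-6*x) + 8 = -10.
Step 2. [(-6*x) + 8 = -10] the outer +8 inverts by subtracting 8. So sub: -6*x = -18.
Step 3. [-6*x = -18] leading coefficient -6: divide by -6, so div: x = 3.

Answer: x ∈ {3}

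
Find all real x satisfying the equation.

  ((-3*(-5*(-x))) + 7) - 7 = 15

Step 1. [((-3*(-5*(-x))) + 7) - 7 = 15] -7 is outermost — add 7 both sides ⇒ sub: (-3*(-5*(-x))) + 7 = 22.
Step 2. [(-3*(-5*(-x))) + 7 = 22] peel the +7: subtract 7 from each side. So sub: -3*(-5*(-x)) = 15.
Step 3. [-3*(-5*(-x)) = 15] LHS = -3·(…); ÷-3 both sides, so div: -5*(-x) = -5.
Step 4. [-5*(-x) = -5] leading coefficient -5: divide by -5. So div: -x = 1.
Step 5. [-x = 1] flip signs both sides. So neg: x = -1.

Answer: x ∈ {-1}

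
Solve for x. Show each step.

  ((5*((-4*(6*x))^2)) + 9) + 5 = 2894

Step 1. [((5*((-4*(6*x))^2)) + 9) + 5 = 2894] 5 comes off first (subtract 5). So sub: (5*((-4*(6*x))^2)) + 9 = 2889.
Step 2. [(5*((-4*(6*x))^2)) + 9 = 2889] 9 comes off first (subtract 9) ⇒ sub: 5*((-4*(6*x))^2) = 2880.
Step 3. [5*((-4*(6*x))^2) = 2880] divide by the outer 5, so div: (-4*(6*x))^2 = 576.
Step 4. [(-4*(6*x))^2 = 576] 576 ≥ 0, LHS is (·)² — take ±√. So sqrt: -4*(6*x) = 24 or -24.
Step 5. [-4*(6*x) = 24 or -24] LHS = -4·(…); ÷-4 both sides, so div: 6*x = -6 or 6.
Step 6. [6*x = -6 or 6] LHS = 6·(…); ÷6 both sides. So div: x = -1 or 1.

Answer: x ∈ {-1, 1}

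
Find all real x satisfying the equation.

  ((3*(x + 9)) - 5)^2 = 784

Step 1. [((3*(x + 9)) - 5)^2 = 784] LHS squared, RHS 784 ≥ 0: apply √ (±), so sqrt: (3*(x + 9)) - 5 = 28 or -28.
Step 2. [(3*(x + 9)) - 5 = 28 or -28] peel the -5: add 5 from each side, so sub: 3*(x + 9) = 33 or -23.
Step 3. [3*(x + 9) = 33 or -23] leading coefficient 3: divide by 3 ⇒ div: x + 9 = 11 or -23/3.
Step 4. [x + 9 = 11 or -23/3] +9 is outermost — subtract 9 both sides ⇒ sub: x = 2 or -50/3.

Answer: x ∈ {-50/3, 2}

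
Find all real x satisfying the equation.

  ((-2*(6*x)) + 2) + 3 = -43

Step 1. [((-2*(6*x)) + 2) + 3 = -43] subtract 3: x sits inside (… + 3), so sub: (-2*(6*x)) + 2 = -46.
Step 2. [(-2*(6*x)) + 2 = -46] common factor -2 (LHS and -46) — divide through. So factor: (6*x) - 1 = 23.
Step 3. [(6*x) - 1 = 23] -1 is outermost — add 1 both sides ⇒ sub: 6*x = 24.
Step 4. [6*x = 24] 6 out front; divide by 6, so div: x = 4.

Answer: x ∈ {4}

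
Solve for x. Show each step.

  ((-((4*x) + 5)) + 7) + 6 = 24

Step 1. [((-((4*x) + 5)) + 7) + 6 = 24] 6 comes off first (subtract 6). So sub: (-((4*x) + 5)) + 7 = 18.
Step 2. [(-((4*x) + 5)) + 7 = 18] 7 comes off first (subtract 7) ⇒ sub: -((4*x) + 5) = 11.
Step 3. [-((4*x) + 5) = 11] flip signs both sides ⇒ neg: (4*x) + 5 = -11.
Step 4. [(4*x) + 5 = -11] 5 comes off first (subtract 5) ⇒ sub: 4*x = -16.
Step 5. [4*x = -16] divide by the outer 4, so div: x = -4.

Answer: x ∈ {-4}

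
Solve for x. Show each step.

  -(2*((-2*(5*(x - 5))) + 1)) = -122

Step 1. [-(2*((-2*(5*(x - 5))) + 1)) = -122] LHS negated; negate both sides. So neg: 2*((-2*(5*(x - 5))) + 1) = 122.
Step 2. [2*((-2*(5*(x - 5))) + 1) = 122] 2 out front; divide by 2, so div: (-2*(5*(x - 5))) + 1 = 61.
Step 3. [(-2*(5*(x - 5))) + 1 = 61] 1 comes off first (subtract 1) ⇒ sub: -2*(5*(x - 5)) = 60.
Step 4. [-2*(5*(x - 5)) = 60] leading coefficient -2: divide by -2. So div: 5*(x - 5) = -30.
Step 5. [5*(x - 5) = -30] leading coefficient 5: divide by 5. So div: x - 5 = -6.
Step 6. [x - 5 = -6] the outer -5 inverts by adding 5. So sub: x = -1.

Answer: x ∈ {-1}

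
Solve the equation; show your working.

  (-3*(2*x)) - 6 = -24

Step 1. [(-3*(2*x)) - 6 = -24] common factor -3 (LHS and -24) — divide through. So factor: (2*x) + 2 = 8.
Step 2. [(2*x) + 2 = 8] 2 comes off first (subtract 2) ⇒ sub: 2*x = 6.
Step 3. [2*x = 6] 2 out front; divide by 2. So div: x = 3.

Answer: x ∈ {3}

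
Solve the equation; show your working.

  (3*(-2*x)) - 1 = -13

Step 1. [(3*(-2*x)) - 1 = -13] -1 is outermost — add 1 both sides, so sub: 3*(-2*x) = -12.
Step 2. [3*(-2*x) = -12] LHS = 3·(…); ÷3 both sides, so div: -2*x = -4.
Step 3. [-2*x = -4] leading coefficient -2: divide by -2 ⇒ div: x = 2.

Answer: x ∈ {2}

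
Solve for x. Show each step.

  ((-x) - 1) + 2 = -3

Step 1. [((-x) - 1) + 2 = -3] 2 comes off first (subtract 2), so sub: (-x) - 1 = -5.
Step 2. [(-x) - 1 = -5] -1 is outermost — add 1 both sides ⇒ sub: -x = -4.
Step 3. [-x = -4] flip signs both sides, so neg: x = 4.

Answer: x ∈ {4}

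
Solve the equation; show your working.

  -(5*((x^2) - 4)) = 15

Step 1. [-(5*((x^2) - 4)) = 15] leading − — multiply by −1 ⇒ neg: 5*((x^2) - 4) = -15.
Step 2. [5*((x^2) - 4) = -15] leading coefficient 5: divide by 5, so div: (x^2) - 4 = -3.
Step 3. [(x^2) - 4 = -3] 4 comes off first (add 4). So sub: x^2 = 1.
Step 4. [x^2 = 1] √ both sides: 1 ≥ 0 gives two branches. So sqrt: x = 1 or -1.

Answer: x ∈ {-1, 1}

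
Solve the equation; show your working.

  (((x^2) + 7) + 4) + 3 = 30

Step 1. [(((x^2) + 7) + 4) + 3 = 30] peel the +3: subtract 3 from each side. So sub: ((x^2) + 7) + 4 = 27.
Step 2. [((x^2) + 7) + 4 = 27] the outer +4 inverts by subtracting 4, so sub: (x^2) + 7 = 23.
Step 3. [(x^2) + 7 = 23] 7 comes off first (subtract 7) ⇒ sub: x^2 = 16.
Step 4. [x^2 = 16] √ both sides: 16 ≥ 0 gives two branches. So sqrt: x = 4 or -4.

Answer: x ∈ {-4, 4}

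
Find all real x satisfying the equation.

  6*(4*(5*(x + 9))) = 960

Step 1. [6*(4*(5*(x + 9))) = 960] 6·(inner) — divide through by 6, so div: 4*(5*(x + 9)) = 160.
Step 2. [4*(5*(x + 9)) = 160] 4 out front; divide by 4. So div: 5*(x + 9) = 40.
Step 3. [5*(x + 9) = 40] 5 out front; divide by 5. So div: x + 9 = 8.
Step 4. [x + 9 = 8] the outer +9 inverts by subtracting 9 ⇒ sub: x = -1.

Answer: x ∈ {-1}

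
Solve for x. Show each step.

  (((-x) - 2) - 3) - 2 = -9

Step 1. [(((-x) - 2) - 3) - 2 = -9] -2 is outermost — add 2 both sides. So sub: ((-x) - 2) - 3 = -7.
Step 2. [((-x) - 2) - 3 = -7] add 3: x sits inside (… - 3), so sub: (-x) - 2 = -4.
Step 3. [(-x) - 2 = -4] peel the -2: add 2 from each side, so sub: -x = -2.
Step 4. [-x = -2] flip signs both sides ⇒ neg: x = 2.

Answer: x ∈ {2}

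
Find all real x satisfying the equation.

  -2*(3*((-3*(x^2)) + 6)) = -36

Step 1. [-2*(3*((-3*(x^2)) + 6)) = -36] leading coefficient -2: divide by -2. So div: 3*((-3*(x^2)) + 6) = 18.
Step 2. [3*((-3*(x^2)) + 6) = 18] 3·(inner) — divide through by 3 ⇒ div: (-3*(x^2)) + 6 = 6.
Step 3. [(-3*(x^2)) + 6 = 6] common factor -3 (LHS and 6) — divide through. So factor: (x^2) - 2 = -2.
Step 4. [(x^2) - 2 = -2] peel the -2: add 2 from each side. So sub: x^2 = 0.
Step 5. [x^2 = 0] LHS squared, RHS 0 ≥ 0: apply √ (±). So sqrt: x = 0.

Answer: x ∈ {0}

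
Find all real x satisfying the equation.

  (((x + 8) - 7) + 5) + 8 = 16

Step 1. [(((x + 8) - 7) + 5) + 8 = 16] +8 is outermost — subtract 8 both sides. So sub: ((x + 8) - 7) + 5 = 8.
Step 2. [((x + 8) - 7) + 5 = 8] peel the +5: subtract 5 from each side, so sub: (x + 8) - 7 = 3.
Step 3. [(x + 8) - 7 = 3] 7 comes off first (add 7) ⇒ sub: x + 8 = 10.
Step 4. [x + 8 = 10] subtract 8: x sits inside (… + 8), so sub: x = 2.

Answer: x ∈ {2}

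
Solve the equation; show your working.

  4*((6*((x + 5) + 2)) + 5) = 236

Step 1. [4*((6*((x + 5) + 2)) + 5) = 236] 4 out front; divide by 4. So div: (6*((x + 5) + 2)) + 5 = 59.
Step 2. [(6*((x + 5) + 2)) + 5 = 59] 5 comes off first (subtract 5), so sub: 6*((x + 5) + 2) = 54.
Step 3. [6*((x + 5) + 2) = 54] 6 out front; divide by 6 ⇒ div: (x + 5) + 2 = 9.
Step 4. [(x + 5) + 2 = 9] 2 comes off first (subtract 2) ⇒ sub: x + 5 = 7.
Step 5. [x + 5 = 7] subtract 5: x sits inside (… + 5), so sub: x = 2.

Answer: x ∈ {2}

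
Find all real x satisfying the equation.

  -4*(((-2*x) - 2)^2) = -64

Step 1. [-4*(((-2*x) - 2)^2) = -64] LHS = -4·(…); ÷-4 both sides. So div: ((-2*x) - 2)^2 = 16.
Step 2. [((-2*x) - 2)^2 = 16] 16 ≥ 0, LHS is (·)² — take ±√ ⇒ sqrt: (-2*x) - 2 = 4 or -4.
Step 3. [(-2*x) - 2 = 4 or -4] peel the -2: add 2 from each side ⇒ sub: -2*x = 6 or -2.
Step 4. [-2*x = 6 or -2] -2·(inner) — divide through by -2. So div: x = -3 or 1.

Answer: x ∈ {-3, 1}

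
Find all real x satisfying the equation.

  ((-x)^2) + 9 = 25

Step 1. [((-x)^2) + 9 = 25] +9 is outermost — subtract 9 both sides ⇒ sub: (-x)^2 = 16.
Step 2. [(-x)^2 = 16] √ both sides: 16 ≥ 0 gives two branches, so sqrt: -x = 4 or -4.
Step 3. [-x = 4 or -4] LHS negated; negate both sides, so neg: x = -4 or 4.

Answer: x ∈ {-4, 4}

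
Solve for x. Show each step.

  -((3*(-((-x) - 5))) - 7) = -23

Step 1. [-((3*(-((-x) - 5))) - 7) = -23] LHS negated; negate both sides, so neg: (3*(-((-x) - 5))) - 7 = 23.
Step 2. [(3*(-((-x) - 5))) - 7 = 23] 7 comes off first (add 7) ⇒ sub: 3*(-((-x) - 5)) = 30.
Step 3. [3*(-((-x) - 5)) = 30] divide by the outer 3, so div: -((-x) - 5) = 10.
Step 4. [-((-x) - 5) = 10] LHS negated; negate both sides ⇒ neg: (-x) - 5 = -10.
Step 5. [(-x) - 5 = -10] -5 is outermost — add 5 both sides. So sub: -x = -5.
Step 6. [-x = -5] LHS negated; negate both sides ⇒ neg: x = 5.

Answer: x ∈ {5}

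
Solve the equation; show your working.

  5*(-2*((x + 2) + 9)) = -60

Step 1. [5*(-2*((x + 2) + 9)) = -60] divide by the outer 5, so div: -2*((x + 2) + 9) = -12.
Step 2. [-2*((x + 2) + 9) = -12] LHS = -2·(…); ÷-2 both sides, so div: (x + 2) + 9 = 6.
Step 3. [(x + 2) + 9 = 6] peel the +9: subtract 9 from each side, so sub: x + 2 = -3.
Step 4. [x + 2 = -3] 2 comes off first (subtract 2). So sub: x = -5.

Answer: x ∈ {-5}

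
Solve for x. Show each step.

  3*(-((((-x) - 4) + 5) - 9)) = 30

Step 1. [3*(-((((-x) - 4) + 5) - 9)) = 30] leading coefficient 3: divide by 3, so div: -((((-x) - 4) + 5) - 9) = 10.
Step 2. [-((((-x) - 4) + 5) - 9) = 10] leading − — multiply by −1. So neg: (((-x) - 4) + 5) - 9 = -10.
Step 3. [(((-x) - 4) + 5) - 9 = -10] add 9: x sits inside (… - 9), so sub: ((-x) - 4) + 5 = -1.
Step 4. [((-x) - 4) + 5 = -1] peel the +5: subtract 5 from each side. So sub: (-x) - 4 = -6.
Step 5. [(-x) - 4 = -6] add 4: x sits inside (… - 4), so sub: -x = -2.
Step 6. [-x = -2] flip signs both sides. So neg: x = 2.

Answer: x ∈ {2}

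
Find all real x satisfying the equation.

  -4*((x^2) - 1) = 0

Step 1. [-4*((x^2) - 1) = 0] leading coefficient -4: divide by -4. So div: (x^2) - 1 = 0.
Step 2. [(x^2) - 1 = 0] 1 comes off first (add 1), so sub: x^2 = 1.
Step 3. [x^2 = 1] √ both sides: 1 ≥ 0 gives two branches ⇒ sqrt: x = 1 or -1.

Answer: x ∈ {-1, 1}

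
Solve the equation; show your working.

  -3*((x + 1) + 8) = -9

Step 1. [-3*((x + 1) + 8) = -9] LHS = -3·(…); ÷-3 both sides. So div: (x + 1) + 8 = 3.
Step 2. [(x + 1) + 8 = 3] peel the +8: subtract 8 from each side ⇒ sub: x + 1 = -5.
Step 3. [x + 1 = -5] the outer +1 inverts by subtracting 1. So sub: x = -6.

Answer: x ∈ {-6}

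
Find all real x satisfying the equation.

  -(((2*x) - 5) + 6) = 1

Step 1. [-(((2*x) - 5) + 6) = 1] flip signs both sides. So neg: ((2*x) - 5) + 6 = -1.
Step 2. [((2*x) - 5) + 6 = -1] subtract 6: x sits inside (… + 6) ⇒ sub: (2*x) - 5 = -7.
Step 3. [(2*x) - 5 = -7] the outer -5 inverts by adding 5 ⇒ sub: 2*x = -2.
Step 4. [2*x = -2] LHS = 2·(…); ÷2 both sides, so div: x = -1.

Answer: x ∈ {-1}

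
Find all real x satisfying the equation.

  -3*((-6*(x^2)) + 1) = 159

Step 1. [-3*((-6*(x^2)) + 1) = 159] leading coefficient -3: divide by -3. So div: (-6*(x^2)) + 1 = -53.
Step 2. [(-6*(x^2)) + 1 = -53] peel the +1: subtract 1 from each side ⇒ sub: -6*(x^2) = -54.
Step 3. [-6*(x^2) = -54] leading coefficient -6: divide by -6. So div: x^2 = 9.
Step 4. [x^2 = 9] LHS squared, RHS 9 ≥ 0: apply √ (±) ⇒ sqrt: x = 3 or -3.

Answer: x ∈ {-3, 3}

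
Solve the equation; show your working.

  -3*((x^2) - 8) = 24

Step 1. [-3*((x^2) - 8) = 24] divide by the outer -3 ⇒ div: (x^2) - 8 = -8.
Step 2. [(x^2) - 8 = -8] 8 comes off first (add 8). So sub: x^2 = 0.
Step 3. [x^2 = 0] LHS squared, RHS 0 ≥ 0: apply √ (±) ⇒ sqrt: x = 0.

Answer: x ∈ {0}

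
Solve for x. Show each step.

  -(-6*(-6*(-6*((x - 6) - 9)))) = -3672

Step 1. [-(-6*(-6*(-6*((x - 6) - 9)))) = -3672] LHS negated; negate both sides ⇒ neg: -6*(-6*(-6*((x - 6) - 9))) = 3672.
Step 2. [-6*(-6*(-6*((x - 6) - 9))) = 3672] divide by the outer -6 ⇒ div: -6*(-6*((x - 6) - 9)) = -612.
Step 3. [-6*(-6*((x - 6) - 9)) = -612] divide by the outer -6 ⇒ div: -6*((x - 6) - 9) = 102.
Step 4. [-6*((x - 6) - 9) = 102] divide by the outer -6. So div: (x - 6) - 9 = -17.
Step 5. [(x - 6) - 9 = -17] 9 comes off first (add 9). So sub: x - 6 = -8.
Step 6. [x - 6 = -8] peel the -6: add 6 from each side. So sub: x = -2.

Answer: x ∈ {-2}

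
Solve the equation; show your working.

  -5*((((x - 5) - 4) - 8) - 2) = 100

Step 1. [-5*((((x - 5) - 4) - 8) - 2) = 100] -5 out front; divide by -5 ⇒ div: (((x - 5) - 4) - 8) - 2 = -20.
Step 2. [(((x - 5) - 4) - 8) - 2 = -20] -2 is outermost — add 2 both sides, so sub: ((x - 5) - 4) - 8 = -18.
Step 3. [((x - 5) - 4) - 8 = -18] peel the -8: add 8 from each side ⇒ sub: (x - 5) - 4 = -10.
Step 4. [(x - 5) - 4 = -10] peel the -4: add 4 from each side. So sub: x - 5 = -6.
Step 5. [x - 5 = -6] the outer -5 inverts by adding 5 ⇒ sub: x = -1.

Answer: x ∈ {-1}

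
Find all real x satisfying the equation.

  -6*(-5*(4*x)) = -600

Step 1. [-6*(-5*(4*x)) = -600] -6·(inner) — divide through by -6, so div: -5*(4*x) = 100.
Step 2. [-5*(4*x) = 100] leading coefficient -5: divide by -5 ⇒ div: 4*x = -20.
Step 3. [4*x = -20] divide by the outer 4, so div: x = -5.

Answer: x ∈ {-5}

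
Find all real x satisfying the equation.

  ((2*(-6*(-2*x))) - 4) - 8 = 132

Step 1. [((2*(-6*(-2*x))) - 4) - 8 = 132] the outer -8 inverts by adding 8, so sub: (2*(-6*(-2*x))) - 4 = 140.
Step 2. [(2*(-6*(-2*x))) - 4 = 140] 2 | LHS and 2 | 140: pull 2 out, so factor: (-6*(-2*x)) - 2 = 70.
Step 3. [(-6*(-2*x)) - 2 = 70] 2 comes off first (add 2), so sub: -6*(-2*x) = 72.
Step 4. [-6*(-2*x) = 72] leading coefficient -6: divide by -6. So div: -2*x = -12.
Step 5. [-2*x = -12] leading coefficient -2: divide by -2, so div: x = 6.

Answer: x ∈ {6}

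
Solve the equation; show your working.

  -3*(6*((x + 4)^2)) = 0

Step 1. [-3*(6*((x + 4)^2)) = 0] -3·(inner) — divide through by -3. So div: 6*((x + 4)^2) = 0.
Step 2. [6*((x + 4)^2) = 0] 6·(inner) — divide through by 6, so div: (x + 4)^2 = 0.
Step 3. [(x + 4)^2 = 0] √ both sides: 0 ≥ 0 gives two branches ⇒ sqrt: x + 4 = 0.
Step 4. [x + 4 = 0] subtract 4: x sits inside (… + 4), so sub: x = -4.

Answer: x ∈ {-4}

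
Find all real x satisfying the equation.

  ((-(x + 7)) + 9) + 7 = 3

Step 1. [((-(x + 7)) + 9) + 7 = 3] 7 comes off first (subtract 7) ⇒ sub: (-(x + 7)) + 9 = -4.
Step 2. [(-(x + 7)) + 9 = -4] subtract 9: x sits inside (… + 9) ⇒ sub: -(x + 7) = -13.
Step 3. [-(x + 7) = -13] LHS negated; negate both sides ⇒ neg: x + 7 = 13.
Step 4. [x + 7 = 13] 7 comes off first (subtract 7), so sub: x = 6.

Answer: x ∈ {6}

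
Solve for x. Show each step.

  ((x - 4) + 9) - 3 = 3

Step 1. [((x - 4) + 9) - 3 = 3] peel the -3: add 3 from each side ⇒ sub: (x - 4) + 9 = 6.
Step 2. [(x - 4) + 9 = 6] the outer +9 inverts by subtracting 9, so sub: x - 4 = -3.
Step 3. [x - 4 = -3] add 4: x sits inside (… - 4), so sub: x = 1.

Answer: x ∈ {1}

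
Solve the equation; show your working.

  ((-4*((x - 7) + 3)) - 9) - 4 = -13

Step 1. [((-4*((x - 7) + 3)) - 9) - 4 = -13] add 4: x sits inside (… - 4), so sub: (-4*((x - 7) + 3)) - 9 = -9.
Step 2. [(-4*((x - 7) + 3)) - 9 = -9] -9 is outermost — add 9 both sides, so sub: -4*((x - 7) + 3) = 0.
Step 3. [-4*((x - 7) + 3) = 0] leading coefficient -4: divide by -4, so div: (x - 7) + 3 = 0.
Step 4. [(x - 7) + 3 = 0] subtract 3: x sits inside (… + 3) ⇒ sub: x - 7 = -3.
Step 5. [x - 7 = -3] peel the -7: add 7 from each side. So sub: x = 4.

Answer: x ∈ {4}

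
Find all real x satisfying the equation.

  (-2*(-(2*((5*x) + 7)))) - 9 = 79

Step 1. [(-2*(-(2*((5*x) + 7)))) - 9 = 79] peel the -9: add 9 from each side, so sub: -2*(-(2*((5*x) + 7))) = 88.
Step 2. [-2*(-(2*((5*x) + 7))) = 88] -2 out front; divide by -2 ⇒ div: -(2*((5*x) + 7)) = -44.
Step 3. [-(2*((5*x) + 7)) = -44] flip signs both sides. So neg: 2*((5*x) + 7) = 44.
Step 4. [2*((5*x) + 7) = 44] leading coefficient 2: divide by 2, so div: (5*x) + 7 = 22.
Step 5. [(5*x) + 7 = 22] peel the +7: subtract 7 from each side, so sub: 5*x = 15.
Step 6. [5*x = 15] 5 out front; divide by 5 ⇒ div: x = 3.

Answer: x ∈ {3}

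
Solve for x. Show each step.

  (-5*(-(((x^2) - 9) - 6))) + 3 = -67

Step 1. [(-5*(-(((x^2) - 9) - 6))) + 3 = -67] the outer +3 inverts by subtracting 3, so sub: -5*(-(((x^2) - 9) - 6)) = -70.
Step 2. [-5*(-(((x^2) - 9) - 6)) = -70] -5·(inner) — divide through by -5 ⇒ div: -(((x^2) - 9) - 6) = 14.
Step 3. [-(((x^2) - 9) - 6) = 14] leading − — multiply by −1. So neg: ((x^2) - 9) - 6 = -14.
Step 4. [((x^2) - 9) - 6 = -14] 6 comes off first (add 6) ⇒ sub: (x^2) - 9 = -8.
Step 5. [(x^2) - 9 = -8] 9 comes off first (add 9) ⇒ sub: x^2 = 1.
Step 6. [x^2 = 1] √ both sides: 1 ≥ 0 gives two branches, so sqrt: x = 1 or -1.

Answer: x ∈ {-1, 1}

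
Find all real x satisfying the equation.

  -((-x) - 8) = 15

Step 1. [-((-x) - 8) = 15] leading − — multiply by −1. So neg: (-x) - 8 = -15.
Step 2. [(-x) - 8 = -15] the outer -8 inverts by adding 8, so sub: -x = -7.
Step 3. [-x = -7] flip signs both sides, so neg: x = 7.

Answer: x ∈ {7}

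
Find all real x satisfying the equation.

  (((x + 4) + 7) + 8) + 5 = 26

Step 1. [(((x + 4) + 7) + 8) + 5 = 26] subtract 5: x sits inside (… + 5) ⇒ sub: ((x + 4) + 7) + 8 = 21.
Step 2. [((x + 4) + 7) + 8 = 21] peel the +8: subtract 8 from each side. So sub: (x + 4) + 7 = 13.
Step 3. [(x + 4) + 7 = 13] the outer +7 inverts by subtracting 7 ⇒ sub: x + 4 = 6.
Step 4. [x + 4 = 6] 4 comes off first (subtract 4), so sub: x = 2.

Answer: x ∈ {2}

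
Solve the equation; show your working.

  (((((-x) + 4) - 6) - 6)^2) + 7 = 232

Step 1. [(((((-x) + 4) - 6) - 6)^2) + 7 = 232] subtract 7: x sits inside (… + 7) ⇒ sub: ((((-x) + 4) - 6) - 6)^2 = 225.
Step 2. [((((-x) + 4) - 6) - 6)^2 = 225] 225 ≥ 0, LHS is (·)² — take ±√ ⇒ sqrt: (((-x) + 4) - 6) - 6 = 15 or -15.
Step 3. [(((-x) + 4) - 6) - 6 = 15 or -15] -6 is outermost — add 6 both sides. So sub: ((-x) + 4) - 6 = 21 or -9.
Step 4. [((-x) + 4) - 6 = 21 or -9] peel the -6: add 6 from each side ⇒ sub: (-x) + 4 = 27 or -3.
Step 5. [(-x) + 4 = 27 or -3] peel the +4: subtract 4 from each side. So sub: -x = 23 or -7.
Step 6. [-x = 23 or -7] flip signs both sides. So neg: x = -23 or 7.

Answer: x ∈ {-23, 7}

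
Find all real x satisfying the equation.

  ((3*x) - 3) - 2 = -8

Step 1. [((3*x) - 3) - 2 = -8] add 2: x sits inside (… - 2). So sub: (3*x) - 3 = -6.
Step 2. [(3*x) - 3 = -6] 3 divides every term; factor it out. So factor: x - 1 = -2.
Step 3. [x - 1 = -2] peel the -1: add 1 from each side ⇒ sub: x = -1.

Answer: x ∈ {-1}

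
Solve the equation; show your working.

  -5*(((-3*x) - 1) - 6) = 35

Step 1. [-5*(((-3*x) - 1) - 6) = 35] -5·(inner) — divide through by -5. So div: ((-3*x) - 1) - 6 = -7.
Step 2. [((-3*x) - 1) - 6 = -7] 6 comes off first (add 6), so sub: (-3*x) - 1 = -1.
Step 3. [(-3*x) - 1 = -1] peel the -1: add 1 from each side, so sub: -3*x = 0.
Step 4. [-3*x = 0] divide by the outer -3 ⇒ div: x = 0.

Answer: x ∈ {0}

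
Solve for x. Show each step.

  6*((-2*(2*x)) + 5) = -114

Step 1. [6*((-2*(2*x)) + 5) = -114] leading coefficient 6: divide by 6 ⇒ div: (-2*(2*x)) + 5 = -19.
Step 2. [(-2*(2*x)) + 5 = -19] subtract 5: x sits inside (… + 5). So sub: -2*(2*x) = -24.
Step 3. [-2*(2*x) = -24] -2 out front; divide by -2 ⇒ div: 2*x = 12.
Step 4. [2*x = 12] 2 out front; divide by 2, so div: x = 6.

Answer: x ∈ {6}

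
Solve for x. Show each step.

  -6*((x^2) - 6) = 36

Step 1. [-6*((x^2) - 6) = 36] leading coefficient -6: divide by -6. So div: (x^2) - 6 = -6.
Step 2. [(x^2) - 6 = -6] -6 is outermost — add 6 both sides, so sub: x^2 = 0.
Step 3. [x^2 = 0] LHS squared, RHS 0 ≥ 0: apply √ (±), so sqrt: x = 0.

Answer: x ∈ {0}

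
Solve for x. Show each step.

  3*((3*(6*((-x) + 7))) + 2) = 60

Step 1. [3*((3*(6*((-x) + 7))) + 2) = 60] 3·(inner) — divide through by 3 ⇒ div: (3*(6*((-x) + 7))) + 2 = 20.
Step 2. [(3*(6*((-x) + 7))) + 2 = 20] 2 comes off first (subtract 2) ⇒ sub: 3*(6*((-x) + 7)) = 18.
Step 3. [3*(6*((-x) + 7)) = 18] 3·(inner) — divide through by 3 ⇒ div: 6*((-x) + 7) = 6.
Step 4. [6*((-x) + 7) = 6] LHS = 6·(…); ÷6 both sides. So div: (-x) + 7 = 1.
Step 5. [(-x) + 7 = 1] +7 is outermost — subtract 7 both sides ⇒ sub: -x = -6.
Step 6. [-x = -6] LHS negated; negate both sides. So neg: x = 6.

Answer: x ∈ {6}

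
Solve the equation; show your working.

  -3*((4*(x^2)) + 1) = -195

Step 1. [-3*((4*(x^2)) + 1) = -195] -3 out front; divide by -3. So div: (4*(x^2)) + 1 = 65.
Step 2. [(4*(x^2)) + 1 = 65] +1 is outermost — subtract 1 both sides ⇒ sub: 4*(x^2) = 64.
Step 3. [4*(x^2) = 64] LHS = 4·(…); ÷4 both sides ⇒ div: x^2 = 16.
Step 4. [x^2 = 16] √ both sides: 16 ≥ 0 gives two branches. So sqrt: x = 4 or -4.

Answer: x ∈ {-4, 4}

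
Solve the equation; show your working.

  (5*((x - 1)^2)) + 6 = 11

Step 1. [(5*((x - 1)^2)) + 6 = 11] peel the +6: subtract 6 from each side, so sub: 5*((x - 1)^2) = 5.
Step 2. [5*((x - 1)^2) = 5] LHS = 5·(…); ÷5 both sides, so div: (x - 1)^2 = 1.
Step 3. [(x - 1)^2 = 1] 1 ≥ 0, LHS is (·)² — take ±√ ⇒ sqrt: x - 1 = 1 or -1.
Step 4. [x - 1 = 1 or -1] 1 comes off first (add 1), so sub: x = 2 or 0.

Answer: x ∈ {0, 2}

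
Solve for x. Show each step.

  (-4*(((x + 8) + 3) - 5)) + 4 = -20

Step 1. [(-4*(((x + 8) + 3) - 5)) + 4 = -20] the outer +4 inverts by subtracting 4, so sub: -4*(((x + 8) + 3) - 5) = -24.
Step 2. [-4*(((x + 8) + 3) - 5) = -24] -4 out front; divide by -4 ⇒ div: ((x + 8) + 3) - 5 = 6.
Step 3. [((x + 8) + 3) - 5 = 6] the outer -5 inverts by adding 5. So sub: (x + 8) + 3 = 11.
Step 4. [(x + 8) + 3 = 11] subtract 3: x sits inside (… + 3). So sub: x + 8 = 8.
Step 5. [x + 8 = 8] the outer +8 inverts by subtracting 8 ⇒ sub: x = 0.

Answer: x ∈ {0}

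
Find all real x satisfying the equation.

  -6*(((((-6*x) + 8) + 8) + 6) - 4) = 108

Step 1. [-6*(((((-6*x) + 8) + 8) + 6) - 4) = 108] -6·(inner) — divide through by -6 ⇒ div: ((((-6*x) + 8) + 8) + 6) - 4 = -18.
Step 2. [((((-6*x) + 8) + 8) + 6) - 4 = -18] peel the -4: add 4 from each side ⇒ sub: (((-6*x) + 8) + 8) + 6 = -14.
Step 3. [(((-6*x) + 8) + 8) + 6 = -14] subtract 6: x sits inside (… + 6) ⇒ sub: ((-6*x) + 8) + 8 = -20.
Step 4. [((-6*x) + 8) + 8 = -20] +8 is outermost — subtract 8 both sides ⇒ sub: (-6*x) + 8 = -28.
Step 5. [(-6*x) + 8 = -28] +8 is outermost — subtract 8 both sides, so sub: -6*x = -36.
Step 6. [-6*x = -36] divide by the outer -6. So div: x = 6.

Answer: x ∈ {6}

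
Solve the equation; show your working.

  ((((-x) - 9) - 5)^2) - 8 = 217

Step 1. [((((-x) - 9) - 5)^2) - 8 = 217] -8 is outermost — add 8 both sides ⇒ sub: (((-x) - 9) - 5)^2 = 225.
Step 2. [(((-x) - 9) - 5)^2 = 225] √ both sides: 225 ≥ 0 gives two branches. So sqrt: ((-x) - 9) - 5 = 15 or -15.
Step 3. [((-x) - 9) - 5 = 15 or -15] -5 is outermost — add 5 both sides, so sub: (-x) - 9 = 20 or -10.
Step 4. [(-x) - 9 = 20 or -10] 9 comes off first (add 9). So sub: -x = 29 or -1.
Step 5. [-x = 29 or -1] LHS negated; negate both sides. So neg: x = -29 or 1.

Answer: x ∈ {-29, 1}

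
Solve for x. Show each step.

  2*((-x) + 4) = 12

Step 1. [2*((-x) + 4) = 12] LHS = 2·(…); ÷2 both sides. So div: (-x) + 4 = 6.
Step 2. [(-x) + 4 = 6] the outer +4 inverts by subtracting 4. So sub: -x = 2.
Step 3. [-x = 2] LHS negated; negate both sides, so neg: x = -2.

Answer: x ∈ {-2}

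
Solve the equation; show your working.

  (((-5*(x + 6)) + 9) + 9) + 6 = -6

Step 1. [(((-5*(x + 6)) + 9) + 9) + 6 = -6] subtract 6: x sits inside (… + 6) ⇒ sub: ((-5*(x + 6)) + 9) + 9 = -12.
Step 2. [((-5*(x + 6)) + 9) + 9 = -12] subtract 9: x sits inside (… + 9) ⇒ sub: (-5*(x + 6)) + 9 = -21.
Step 3. [(-5*(x + 6)) + 9 = -21] subtract 9: x sits inside (… + 9). So sub: -5*(x + 6) = -30.
Step 4. [-5*(x + 6) = -30] -5 out front; divide by -5, so div: x + 6 = 6.
Step 5. [x + 6 = 6] subtract 6: x sits inside (… + 6), so sub: x = 0.

Answer: x ∈ {0}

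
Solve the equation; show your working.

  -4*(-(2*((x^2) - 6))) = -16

Step 1. [-4*(-(2*((x^2) - 6))) = -16] LHS = -4·(…); ÷-4 both sides, so div: -(2*((x^2) - 6)) = 4.
Step 2. [-(2*((x^2) - 6)) = 4] flip signs both sides ⇒ neg: 2*((x^2) - 6) = -4.
Step 3. [2*((x^2) - 6) = -4] divide by the outer 2. So div: (x^2) - 6 = -2.
Step 4. [(x^2) - 6 = -2] add 6: x sits inside (… - 6). So sub: x^2 = 4.
Step 5. [x^2 = 4] √ both sides: 4 ≥ 0 gives two branches. So sqrt: x = 2 or -2.

Answer: x ∈ {-2, 2}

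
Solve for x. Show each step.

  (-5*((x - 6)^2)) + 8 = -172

Step 1. [(-5*((x - 6)^2)) + 8 = -172] subtract 8: x sits inside (… + 8), so sub: -5*((x - 6)^2) = -180.
Step 2. [-5*((x - 6)^2) = -180] -5·(inner) — divide through by -5 ⇒ div: (x - 6)^2 = 36.
Step 3. [(x - 6)^2 = 36] 36 ≥ 0, LHS is (·)² — take ±√, so sqrt: x - 6 = 6 or -6.
Step 4. [x - 6 = 6 or -6] 6 comes off first (add 6). So sub: x = 12 or 0.

Answer: x ∈ {0, 12}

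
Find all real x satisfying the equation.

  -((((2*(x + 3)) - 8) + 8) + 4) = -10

Step 1. [-((((2*(x + 3)) - 8) + 8) + 4) = -10] LHS negated; negate both sides, so neg: (((2*(x + 3)) - 8) + 8) + 4 = 10.
Step 2. [(((2*(x + 3)) - 8) + 8) + 4 = 10] subtract 4: x sits inside (… + 4), so sub: ((2*(x + 3)) - 8) + 8 = 6.
Step 3. [((2*(x + 3)) - 8) + 8 = 6] +8 is outermost — subtract 8 both sides. So sub: (2*(x + 3)) - 8 = -2.
Step 4. [(2*(x + 3)) - 8 = -2] add 8: x sits inside (… - 8). So sub: 2*(x + 3) = 6.
Step 5. [2*(x + 3) = 6] leading coefficient 2: divide by 2. So div: x + 3 = 3.
Step 6. [x + 3 = 3] subtract 3: x sits inside (… + 3) ⇒ sub: x = 0.

Answer: x ∈ {0}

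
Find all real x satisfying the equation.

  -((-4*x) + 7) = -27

Step 1. [-((-4*x) + 7) = -27] leading − — multiply by −1. So neg: (-4*x) + 7 = 27.
Step 2. [(-4*x) + 7 = 27] subtract 7: x sits inside (… + 7). So sub: -4*x = 20.
Step 3. [-4*x = 20] -4 out front; divide by -4 ⇒ div: x = -5.

Answer: x ∈ {-5}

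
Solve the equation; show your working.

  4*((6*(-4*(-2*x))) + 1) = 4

Step 1. [4*((6*(-4*(-2*x))) + 1) = 4] divide by the outer 4. So div: (6*(-4*(-2*x))) + 1 = 1.
Step 2. [(6*(-4*(-2*x))) + 1 = 1] peel the +1: subtract 1 from each side. So sub: 6*(-4*(-2*x)) = 0.
Step 3. [6*(-4*(-2*x)) = 0] 6 out front; divide by 6 ⇒ div: -4*(-2*x) = 0.
Step 4. [-4*(-2*x) = 0] -4·(inner) — divide through by -4, so div: -2*x = 0.
Step 5. [-2*x = 0] -2 out front; divide by -2, so div: x = 0.

Answer: x ∈ {0}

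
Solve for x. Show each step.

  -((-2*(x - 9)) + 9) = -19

Step 1. [-((-2*(x - 9)) + 9) = -19] leading − — multiply by −1, so neg: (-2*(x - 9)) + 9 = 19.
Step 2. [(-2*(x - 9)) + 9 = 19] peel the +9: subtract 9 from each side, so sub: -2*(x - 9) = 10.
Step 3. [-2*(x - 9) = 10] -2·(inner) — divide through by -2 ⇒ div: x - 9 = -5.
Step 4. [x - 9 = -5] peel the -9: add 9 from each side ⇒ sub: x = 4.

Answer: x ∈ {4}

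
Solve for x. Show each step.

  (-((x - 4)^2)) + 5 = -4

Step 1. [(-((x - 4)^2)) + 5 = -4] the outer +5 inverts by subtracting 5, so sub: -((x - 4)^2) = -9.
Step 2. [-((x - 4)^2) = -9] LHS negated; negate both sides ⇒ neg: (x - 4)^2 = 9.
Step 3. [(x - 4)^2 = 9] 9 ≥ 0, LHS is (·)² — take ±√. So sqrt: x - 4 = 3 or -3.
Step 4. [x - 4 = 3 or -3] peel the -4: add 4 from each side. So sub: x = 7 or 1.

Answer: x ∈ {1, 7}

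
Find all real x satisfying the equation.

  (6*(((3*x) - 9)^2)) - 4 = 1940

Step 1. [(6*(((3*x) - 9)^2)) - 4 = 1940] 4 comes off first (add 4). So sub: 6*(((3*x) - 9)^2) = 1944.
Step 2. [6*(((3*x) - 9)^2) = 1944] leading coefficient 6: divide by 6, so div: ((3*x) - 9)^2 = 324.
Step 3. [((3*x) - 9)^2 = 324] LHS squared, RHS 324 ≥ 0: apply √ (±), so sqrt: (3*x) - 9 = 18 or -18.
Step 4. [(3*x) - 9 = 18 or -18] add 9: x sits inside (… - 9), so sub: 3*x = 27 or -9.
Step 5. [3*x = 27 or -9] 3·(inner) — divide through by 3 ⇒ div: x = 9 or -3.

Answer: x ∈ {-3, 9}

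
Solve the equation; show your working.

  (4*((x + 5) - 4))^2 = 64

Step 1. [(4*((x + 5) - 4))^2 = 64] √ both sides: 64 ≥ 0 gives two branches. So sqrt: 4*((x + 5) - 4) = 8 or -8.
Step 2. [4*((x + 5) - 4) = 8 or -8] leading coefficient 4: divide by 4 ⇒ div: (x + 5) - 4 = 2 or -2.
Step 3. [(x + 5) - 4 = 2 or -2] peel the -4: add 4 from each side. So sub: x + 5 = 6 or 2.
Step 4. [x + 5 = 6 or 2] +5 is outermost — subtract 5 both sides ⇒ sub: x = 1 or -3.

Answer: x ∈ {-3, 1}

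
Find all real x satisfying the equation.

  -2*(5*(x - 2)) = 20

Step 1. [-2*(5*(x - 2)) = 20] -2 out front; divide by -2, so div: 5*(x - 2) = -10.
Step 2. [5*(x - 2) = -10] LHS = 5·(…); ÷5 both sides ⇒ div: x - 2 = -2.
Step 3. [x - 2 = -2] peel the -2: add 2 from each side ⇒ sub: x = 0.

Answer: x ∈ {0}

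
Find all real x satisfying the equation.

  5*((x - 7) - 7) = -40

Step 1. [5*((x - 7) - 7) = -40] 5·(inner) — divide through by 5 ⇒ div: (x - 7) - 7 = -8.
Step 2. [(x - 7) - 7 = -8] -7 is outermost — add 7 both sides, so sub: x - 7 = -1.
Step 3. [x - 7 = -1] peel the -7: add 7 from each side ⇒ sub: x = 6.

Answer: x ∈ {6}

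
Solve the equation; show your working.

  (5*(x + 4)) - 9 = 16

Step 1. [(5*(x + 4)) - 9 = 16] peel the -9: add 9 from each side ⇒ sub: 5*(x + 4) = 25.
Step 2. [5*(x + 4) = 25] 5 out front; divide by 5. So div: x + 4 = 5.
Step 3. [x + 4 = 5] the outer +4 inverts by subtracting 4, so sub: x = 1.

Answer: x ∈ {1}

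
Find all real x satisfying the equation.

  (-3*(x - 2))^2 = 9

Step 1. [(-3*(x - 2))^2 = 9] √ both sides: 9 ≥ 0 gives two branches ⇒ sqrt: -3*(x - 2) = 3 or -3.
Step 2. [-3*(x - 2) = 3 or -3] divide by the outer -3, so div: x - 2 = -1 or 1.
Step 3. [x - 2 = -1 or 1] 2 comes off first (add 2) ⇒ sub: x = 1 or 3.

Answer: x ∈ {1, 3}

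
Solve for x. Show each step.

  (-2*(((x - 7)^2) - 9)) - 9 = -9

Step 1. [(-2*(((x - 7)^2) - 9)) - 9 = -9] peel the -9: add 9 from each side, so sub: -2*(((x - 7)^2) - 9) = 0.
Step 2. [-2*(((x - 7)^2) - 9) = 0] -2·(inner) — divide through by -2, so div: ((x - 7)^2) - 9 = 0.
Step 3. [((x - 7)^2) - 9 = 0] 9 comes off first (add 9), so sub: (x - 7)^2 = 9.
Step 4. [(x - 7)^2 = 9] LHS squared, RHS 9 ≥ 0: apply √ (±) ⇒ sqrt: x - 7 = 3 or -3.
Step 5. [x - 7 = 3 or -3] the outer -7 inverts by adding 7. So sub: x = 10 or 4.

Answer: x ∈ {4, 10}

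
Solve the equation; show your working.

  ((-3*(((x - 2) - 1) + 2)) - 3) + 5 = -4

Step 1. [((-3*(((x - 2) - 1) + 2)) - 3) + 5 = -4] the outer +5 inverts by subtracting 5, so sub: (-3*(((x - 2) - 1) + 2)) - 3 = -9.
Step 2. [(-3*(((x - 2) - 1) + 2)) - 3 = -9] 3 comes off first (add 3), so sub: -3*(((x - 2) - 1) + 2) = -6.
Step 3. [-3*(((x - 2) - 1) + 2) = -6] LHS = -3·(…); ÷-3 both sides ⇒ div: ((x - 2) - 1) + 2 = 2.
Step 4. [((x - 2) - 1) + 2 = 2] 2 comes off first (subtract 2). So sub: (x - 2) - 1 = 0.
Step 5. [(x - 2) - 1 = 0] -1 is outermost — add 1 both sides, so sub: x - 2 = 1.
Step 6. [x - 2 = 1] the outer -2 inverts by adding 2, so sub: x = 3.

Answer: x ∈ {3}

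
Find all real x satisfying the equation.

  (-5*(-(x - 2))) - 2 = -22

Step 1. [(-5*(-(x - 2))) - 2 = -22] add 2: x sits inside (… - 2). So sub: -5*(-(x - 2)) = -20.
Step 2. [-5*(-(x - 2)) = -20] leading coefficient -5: divide by -5 ⇒ div: -(x - 2) = 4.
Step 3. [-(x - 2) = 4] LHS negated; negate both sides, so neg: x - 2 = -4.
Step 4. [x - 2 = -4] -2 is outermost — add 2 both sides, so sub: x = -2.

Answer: x ∈ {-2}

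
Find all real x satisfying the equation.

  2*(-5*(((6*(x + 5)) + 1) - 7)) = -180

Step 1. [2*(-5*(((6*(x + 5)) + 1) - 7)) = -180] LHS = 2·(…); ÷2 both sides. So div: -5*(((6*(x + 5)) + 1) - 7) = -90.
Step 2. [-5*(((6*(x + 5)) + 1) - 7) = -90] LHS = -5·(…); ÷-5 both sides. So div: ((6*(x + 5)) + 1) - 7 = 18.
Step 3. [((6*(x + 5)) + 1) - 7 = 18] -7 is outermost — add 7 both sides ⇒ sub: (6*(x + 5)) + 1 = 25.
Step 4. [(6*(x + 5)) + 1 = 25] the outer +1 inverts by subtracting 1 ⇒ sub: 6*(x + 5) = 24.
Step 5. [6*(x + 5) = 24] 6·(inner) — divide through by 6 ⇒ div: x + 5 = 4.
Step 6. [x + 5 = 4] the outer +5 inverts by subtracting 5 ⇒ sub: x = -1.

Answer: x ∈ {-1}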